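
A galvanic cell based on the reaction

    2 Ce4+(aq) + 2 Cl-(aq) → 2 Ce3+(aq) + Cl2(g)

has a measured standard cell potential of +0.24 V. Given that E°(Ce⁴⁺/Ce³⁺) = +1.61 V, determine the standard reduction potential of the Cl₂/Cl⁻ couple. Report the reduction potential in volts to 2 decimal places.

In the reaction as written the Ce⁴⁺/Ce³⁺ couple is reduced (cathode) and Cl₂/Cl⁻ is oxidized (anode), so E°cell = E°(Ce⁴⁺/Ce³⁺) − E°(Cl₂/Cl⁻).
E°(Cl₂/Cl⁻) = E°(cathode) − E°cell = +1.61 − (+0.24) = +1.37 V.

+1.37 V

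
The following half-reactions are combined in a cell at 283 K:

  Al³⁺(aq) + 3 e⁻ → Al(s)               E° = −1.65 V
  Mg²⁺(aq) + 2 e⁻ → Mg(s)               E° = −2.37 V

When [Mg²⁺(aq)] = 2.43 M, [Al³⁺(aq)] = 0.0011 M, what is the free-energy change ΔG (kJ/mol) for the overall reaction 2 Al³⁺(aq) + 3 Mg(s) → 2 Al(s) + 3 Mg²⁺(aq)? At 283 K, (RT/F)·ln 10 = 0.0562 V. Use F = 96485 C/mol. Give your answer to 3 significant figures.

E°cell = −1.65 − (−2.37) = +0.72 V; the balanced reaction transfers n = 6 electrons.
Q = [Mg²⁺(aq)]^3 / [Al³⁺(aq)]^2 = 1.19×10^7, so log Q = 7.074 and E = +0.72 − (0.0562/6)(7.074) = +0.6537 V.
ΔG = −nFE = −(6)(96485)(+0.6537) J/mol = −378 kJ/mol.

−378 kJ/mol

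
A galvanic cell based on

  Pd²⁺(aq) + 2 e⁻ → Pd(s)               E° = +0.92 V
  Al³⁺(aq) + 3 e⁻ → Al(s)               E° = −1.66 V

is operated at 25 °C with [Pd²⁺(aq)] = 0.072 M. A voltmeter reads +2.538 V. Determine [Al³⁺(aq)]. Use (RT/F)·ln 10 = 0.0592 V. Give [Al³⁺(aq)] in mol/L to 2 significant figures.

2.6 M

The Pd²⁺/Pd couple has the larger reduction potential, so it is the cathode: E°cell = +0.92 − (−1.66) = +2.58 V and n = 6.
Rearranging E = E° − (0.0592/n)·log Q gives log Q = 6(+2.58 − (+2.538))/0.0592 = 4.257.
For 3 Pd²⁺(aq) + 2 Al(s) → 3 Pd(s) + 2 Al³⁺(aq), the reaction quotient is Q = [Al³⁺(aq)]^2 / [Pd²⁺(aq)]^3.
Isolating [Al³⁺(aq)] in Q = 10^{4.257} yields log [Al³⁺(aq)] = 0.414, i.e. 2.6 M.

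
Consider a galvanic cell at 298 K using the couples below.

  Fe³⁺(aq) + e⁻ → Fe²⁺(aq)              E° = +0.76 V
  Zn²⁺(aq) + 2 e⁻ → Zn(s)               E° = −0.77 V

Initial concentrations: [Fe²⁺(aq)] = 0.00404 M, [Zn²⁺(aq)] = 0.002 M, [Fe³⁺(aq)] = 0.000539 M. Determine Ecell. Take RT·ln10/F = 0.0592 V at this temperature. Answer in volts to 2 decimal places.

Fe³⁺/Fe²⁺ is reduced (cathode, E° = +0.76 V) and Zn²⁺/Zn is oxidized (anode).
E°cell = E°cat − E°an = +0.76 − (−0.77) = +1.53 V; n = 2.
Balancing gives 2 Fe³⁺(aq) + Zn(s) → 2 Fe²⁺(aq) + Zn²⁺(aq); hence Q = ([Fe²⁺(aq)]^2·[Zn²⁺(aq)]) / [Fe³⁺(aq)]^2 = 0.112 (log Q = −0.949).
Applying E = E° − (RT ln10/nF)·log Q gives +1.53 − (0.0592/2)(−0.949) = +1.56 V.

+1.56 V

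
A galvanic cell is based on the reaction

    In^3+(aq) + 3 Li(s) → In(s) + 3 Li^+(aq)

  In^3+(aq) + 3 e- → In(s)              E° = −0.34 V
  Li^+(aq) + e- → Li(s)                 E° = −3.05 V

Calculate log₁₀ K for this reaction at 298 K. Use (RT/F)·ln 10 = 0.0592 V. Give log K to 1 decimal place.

log K = 137.3

The In³⁺/In couple is reduced (cathode); E°cell = −0.34 − (−3.05) = +2.71 V with n = 3.
At equilibrium E = 0, so log K = nE°cell / 0.0592 = (3)(+2.71) / 0.0592 = 137.3.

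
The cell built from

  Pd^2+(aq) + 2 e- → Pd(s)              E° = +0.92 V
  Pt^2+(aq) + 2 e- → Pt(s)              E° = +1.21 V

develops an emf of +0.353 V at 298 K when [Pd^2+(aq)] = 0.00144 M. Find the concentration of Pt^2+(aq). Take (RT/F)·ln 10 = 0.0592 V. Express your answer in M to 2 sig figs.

0.19 M

The Pt²⁺/Pt couple has the larger reduction potential, so it is the cathode: E°cell = +1.21 − (+0.92) = +0.29 V and n = 2.
From the Nernst equation, log Q = n(E° − E)/0.0592 = 2·(+0.29 − (+0.353))/0.0592 = −2.128.
Balancing electrons gives Pt^2+(aq) + Pd(s) → Pt(s) + Pd^2+(aq); thus Q = [Pd^2+(aq)] / [Pt^2+(aq)].
Substituting the known concentrations and solving, log [Pt^2+(aq)] = −0.714 and [Pt^2+(aq)] = 0.19 M.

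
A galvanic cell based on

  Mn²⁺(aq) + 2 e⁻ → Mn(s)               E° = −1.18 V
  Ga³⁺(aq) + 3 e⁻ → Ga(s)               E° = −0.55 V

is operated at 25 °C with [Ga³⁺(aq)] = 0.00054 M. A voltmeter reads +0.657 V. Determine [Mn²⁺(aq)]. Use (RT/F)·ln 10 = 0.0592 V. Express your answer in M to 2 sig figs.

Ga³⁺/Ga is the cathode (higher E°); E°cell = −0.55 − (−1.18) = +0.63 V with n = 6.
From the Nernst equation, log Q = n(E° − E)/0.0592 = 6·(+0.63 − (+0.657))/0.0592 = −2.736.
The balanced reaction is 2 Ga³⁺(aq) + 3 Mn(s) → 2 Ga(s) + 3 Mn²⁺(aq), so Q = [Mn²⁺(aq)]^3 / [Ga³⁺(aq)]^2.
Substituting the known concentrations and solving, log [Mn²⁺(aq)] = −3.090 and [Mn²⁺(aq)] = 0.00081 M.

0.00081 M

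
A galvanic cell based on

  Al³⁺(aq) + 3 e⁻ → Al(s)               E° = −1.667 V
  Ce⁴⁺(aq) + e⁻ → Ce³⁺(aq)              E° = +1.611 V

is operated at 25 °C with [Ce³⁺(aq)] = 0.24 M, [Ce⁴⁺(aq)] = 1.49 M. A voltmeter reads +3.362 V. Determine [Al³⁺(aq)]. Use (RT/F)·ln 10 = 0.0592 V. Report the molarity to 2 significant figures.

0.013 M

The Ce⁴⁺/Ce³⁺ couple has the larger reduction potential, so it is the cathode: E°cell = +1.611 − (−1.667) = +3.278 V and n = 3.
From the Nernst equation, log Q = n(E° − E)/0.0592 = 3·(+3.278 − (+3.362))/0.0592 = −4.257.
The balanced reaction is 3 Ce⁴⁺(aq) + Al(s) → 3 Ce³⁺(aq) + Al³⁺(aq), so Q = ([Ce³⁺(aq)]^3·[Al³⁺(aq)]) / [Ce⁴⁺(aq)]^3.
Isolating [Al³⁺(aq)] in Q = 10^{−4.257} yields log [Al³⁺(aq)] = −1.878, i.e. 0.013 M.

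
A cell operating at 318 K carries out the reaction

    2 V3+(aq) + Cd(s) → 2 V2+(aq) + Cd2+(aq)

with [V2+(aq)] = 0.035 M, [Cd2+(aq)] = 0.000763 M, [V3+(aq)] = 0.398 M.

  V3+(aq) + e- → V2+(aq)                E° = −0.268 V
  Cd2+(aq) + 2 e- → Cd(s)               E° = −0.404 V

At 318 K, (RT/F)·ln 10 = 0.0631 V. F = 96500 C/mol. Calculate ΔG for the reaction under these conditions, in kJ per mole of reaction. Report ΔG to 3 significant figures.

−58.1 kJ/mol

With V³⁺/V²⁺ reduced at the cathode, E°cell = −0.268 − (−0.404) = +0.136 V and n = 2.
The reaction quotient is ([V2+(aq)]^2·[Cd2+(aq)]) / [V3+(aq)]^2 = 5.9×10^−6; by Nernst, E = +0.136 − (0.0631/2)(−5.229) = +0.3010 V.
Finally ΔG = −nFE = −(2)(96500 C/mol)(+0.3010 V) = −58.1 kJ/mol.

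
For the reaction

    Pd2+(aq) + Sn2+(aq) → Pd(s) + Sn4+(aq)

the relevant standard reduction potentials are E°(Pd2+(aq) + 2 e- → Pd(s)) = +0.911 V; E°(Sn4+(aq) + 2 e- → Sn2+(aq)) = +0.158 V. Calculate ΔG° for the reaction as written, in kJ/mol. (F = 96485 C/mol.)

−145 kJ/mol

In the reaction as written Pd2+(aq) is reduced, so the Pd²⁺/Pd couple is the cathode and Sn⁴⁺/Sn²⁺ is the anode.
E°cell = +0.911 − (+0.158) = +0.753 V; balancing electrons gives n = 2.
ΔG° = −nFE°cell = −(2)(96485)(+0.753) J/mol = −145 kJ/mol.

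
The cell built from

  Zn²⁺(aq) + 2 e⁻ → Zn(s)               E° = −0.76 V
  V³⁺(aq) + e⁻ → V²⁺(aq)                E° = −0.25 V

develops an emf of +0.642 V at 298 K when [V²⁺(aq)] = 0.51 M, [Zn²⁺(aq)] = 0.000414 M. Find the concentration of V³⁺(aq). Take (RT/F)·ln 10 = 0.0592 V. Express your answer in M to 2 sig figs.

1.8 M

The V³⁺/V²⁺ couple has the larger reduction potential, so it is the cathode: E°cell = −0.25 − (−0.76) = +0.51 V and n = 2.
From the Nernst equation, log Q = n(E° − E)/0.0592 = 2·(+0.51 − (+0.642))/0.0592 = −4.459.
The balanced reaction is 2 V³⁺(aq) + Zn(s) → 2 V²⁺(aq) + Zn²⁺(aq), so Q = ([V²⁺(aq)]^2·[Zn²⁺(aq)]) / [V³⁺(aq)]^2.
Solving for the unknown gives log [V³⁺(aq)] = 0.246, so [V³⁺(aq)] ≈ 1.8 M.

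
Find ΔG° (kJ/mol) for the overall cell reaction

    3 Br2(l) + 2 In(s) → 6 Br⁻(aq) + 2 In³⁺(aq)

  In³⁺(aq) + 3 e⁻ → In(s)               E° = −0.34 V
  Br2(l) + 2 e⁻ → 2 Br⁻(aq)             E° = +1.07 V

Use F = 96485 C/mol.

−816 kJ/mol

In the reaction as written Br2(l) is reduced, so the Br₂/Br⁻ couple is the cathode and In³⁺/In is the anode.
E°cell = +1.07 − (−0.34) = +1.41 V; balancing electrons gives n = 6.
ΔG° = −nFE°cell = −(6)(96485)(+1.41) J/mol = −816 kJ/mol.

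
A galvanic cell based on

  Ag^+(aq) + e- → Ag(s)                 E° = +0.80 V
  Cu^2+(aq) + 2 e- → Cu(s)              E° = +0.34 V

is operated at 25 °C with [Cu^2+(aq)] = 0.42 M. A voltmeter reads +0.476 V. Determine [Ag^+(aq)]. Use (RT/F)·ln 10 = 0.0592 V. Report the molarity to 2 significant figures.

Ag⁺/Ag is the cathode (higher E°); E°cell = +0.80 − (+0.34) = +0.46 V with n = 2.
Since E = E° − (0.0592/n)·log Q, log Q = n(E° − E)/0.0592 = −0.541.
The balanced reaction is 2 Ag^+(aq) + Cu(s) → 2 Ag(s) + Cu^2+(aq), so Q = [Cu^2+(aq)] / [Ag^+(aq)]^2.
Solving for the unknown gives log [Ag^+(aq)] = 0.082, so [Ag^+(aq)] ≈ 1.2 M.

1.2 M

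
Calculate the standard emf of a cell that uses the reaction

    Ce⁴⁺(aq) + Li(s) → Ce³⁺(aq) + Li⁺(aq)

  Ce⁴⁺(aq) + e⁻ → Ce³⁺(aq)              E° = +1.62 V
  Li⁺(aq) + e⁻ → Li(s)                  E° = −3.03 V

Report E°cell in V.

In the reaction as written, Ce⁴⁺(aq) is reduced (cathode) and Li⁺(aq) is produced by oxidation at the anode.
E°cell = E°(cathode) − E°(anode) = +1.62 − (−3.03) = +4.65 V.
The positive value indicates the reaction is spontaneous as written.

+4.65 V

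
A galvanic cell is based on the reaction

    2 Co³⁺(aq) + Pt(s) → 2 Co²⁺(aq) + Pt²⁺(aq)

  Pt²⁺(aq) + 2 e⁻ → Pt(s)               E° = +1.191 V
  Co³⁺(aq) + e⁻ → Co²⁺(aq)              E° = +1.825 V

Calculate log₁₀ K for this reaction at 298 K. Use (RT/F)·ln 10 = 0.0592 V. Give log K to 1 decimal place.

The Co³⁺/Co²⁺ couple is reduced (cathode); E°cell = +1.825 − (+1.191) = +0.634 V with n = 2.
At equilibrium E = 0, so log K = nE°cell / 0.0592 = (2)(+0.634) / 0.0592 = 21.4.

log K = 21.4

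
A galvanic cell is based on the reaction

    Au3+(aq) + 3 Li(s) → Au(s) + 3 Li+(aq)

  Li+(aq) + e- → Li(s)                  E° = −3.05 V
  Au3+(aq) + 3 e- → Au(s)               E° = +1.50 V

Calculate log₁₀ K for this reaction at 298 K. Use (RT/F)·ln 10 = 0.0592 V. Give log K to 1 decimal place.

log K = 230.6

The Au³⁺/Au couple is reduced (cathode); E°cell = +1.50 − (−3.05) = +4.55 V with n = 3.
At equilibrium E = 0, so log K = nE°cell / 0.0592 = (3)(+4.55) / 0.0592 = 230.6.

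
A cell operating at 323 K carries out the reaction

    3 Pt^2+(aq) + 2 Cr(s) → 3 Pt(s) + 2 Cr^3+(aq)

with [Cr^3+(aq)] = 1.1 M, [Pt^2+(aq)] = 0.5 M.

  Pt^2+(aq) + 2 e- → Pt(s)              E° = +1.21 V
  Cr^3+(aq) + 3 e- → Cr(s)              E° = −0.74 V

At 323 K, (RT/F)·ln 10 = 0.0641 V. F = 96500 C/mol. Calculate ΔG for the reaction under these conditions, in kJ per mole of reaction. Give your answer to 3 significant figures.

−1120 kJ/mol

The standard cell potential is +1.21 − (−0.74) = +1.95 V, with n = 6 electrons in the balanced equation.
The reaction quotient is [Cr^3+(aq)]^2 / [Pt^2+(aq)]^3 = 9.68; by Nernst, E = +1.95 − (0.0641/6)(0.986) = +1.9395 V.
Then ΔG = −nFE = −6 × 96500 × +1.9395 J/mol = −1120 kJ/mol.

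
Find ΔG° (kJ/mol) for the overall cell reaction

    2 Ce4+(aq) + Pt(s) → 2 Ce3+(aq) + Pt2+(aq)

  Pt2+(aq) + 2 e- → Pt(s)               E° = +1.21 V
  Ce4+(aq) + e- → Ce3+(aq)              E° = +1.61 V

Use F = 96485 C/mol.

In the reaction as written Ce4+(aq) is reduced, so the Ce⁴⁺/Ce³⁺ couple is the cathode and Pt²⁺/Pt is the anode.
E°cell = +1.61 − (+1.21) = +0.40 V; balancing electrons gives n = 2.
ΔG° = −nFE°cell = −(2)(96485)(+0.40) J/mol = −77.2 kJ/mol.

−77.2 kJ/mol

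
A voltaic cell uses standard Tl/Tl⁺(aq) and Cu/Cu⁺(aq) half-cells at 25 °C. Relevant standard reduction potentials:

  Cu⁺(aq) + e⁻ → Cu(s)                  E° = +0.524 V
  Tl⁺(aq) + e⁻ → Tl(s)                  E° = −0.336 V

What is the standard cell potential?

The Cu⁺/Cu couple has the higher E°, so Cu ion is reduced (cathode) and Tl is oxidized (anode).
E°cell = E°(cathode) − E°(anode) = +0.524 − (−0.336) = +0.860 V.

+0.860 V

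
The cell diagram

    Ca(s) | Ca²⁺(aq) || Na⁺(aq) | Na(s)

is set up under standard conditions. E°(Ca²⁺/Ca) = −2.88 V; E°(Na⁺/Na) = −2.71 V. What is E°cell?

By convention the left-hand electrode in cell notation is the anode (oxidation) and the right-hand electrode is the cathode (reduction).
E°cell = E°(right) − E°(left) = −2.71 − (−2.88) = +0.17 V.

+0.17 V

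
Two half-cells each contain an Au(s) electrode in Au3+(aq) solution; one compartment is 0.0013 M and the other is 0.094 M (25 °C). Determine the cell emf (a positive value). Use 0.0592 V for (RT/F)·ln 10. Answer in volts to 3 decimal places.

0.037 V

For a concentration cell E°cell = 0, since both electrodes use the same couple.
The compartment with the higher Au3+(aq) concentration (0.094 M) acts as the cathode; ions are reduced there and produced at the dilute (0.0013 M) anode.
With n = 3, Ecell = −(0.0592/3)·log([dilute]/[conc]) = −(0.0592/3)·log(0.0013/0.094) = +0.037 V.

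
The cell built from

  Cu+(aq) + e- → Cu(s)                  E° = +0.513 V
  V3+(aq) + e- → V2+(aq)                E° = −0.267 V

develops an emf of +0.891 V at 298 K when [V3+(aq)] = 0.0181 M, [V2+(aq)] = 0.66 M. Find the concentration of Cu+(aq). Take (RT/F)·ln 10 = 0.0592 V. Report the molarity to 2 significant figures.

The Cu⁺/Cu couple has the larger reduction potential, so it is the cathode: E°cell = +0.513 − (−0.267) = +0.780 V and n = 1.
From the Nernst equation, log Q = n(E° − E)/0.0592 = 1·(+0.780 − (+0.891))/0.0592 = −1.875.
The balanced reaction is Cu+(aq) + V2+(aq) → Cu(s) + V3+(aq), so Q = [V3+(aq)] / ([Cu+(aq)]·[V2+(aq)]).
Solving for the unknown gives log [Cu+(aq)] = 0.313, so [Cu+(aq)] ≈ 2.1 M.

2.1 M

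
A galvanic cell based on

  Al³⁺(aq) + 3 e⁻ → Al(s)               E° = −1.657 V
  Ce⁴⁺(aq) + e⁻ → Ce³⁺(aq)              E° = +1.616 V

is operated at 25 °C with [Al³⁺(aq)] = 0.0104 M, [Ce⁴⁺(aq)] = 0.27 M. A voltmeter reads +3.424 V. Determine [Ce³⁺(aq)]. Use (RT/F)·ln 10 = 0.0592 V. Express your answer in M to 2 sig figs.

With Ce⁴⁺/Ce³⁺ at the cathode and Al³⁺/Al at the anode, E°cell = +1.616 − (−1.657) = +3.273 V (n = 3).
Rearranging E = E° − (0.0592/n)·log Q gives log Q = 3(+3.273 − (+3.424))/0.0592 = −7.652.
For 3 Ce⁴⁺(aq) + Al(s) → 3 Ce³⁺(aq) + Al³⁺(aq), the reaction quotient is Q = ([Ce³⁺(aq)]^3·[Al³⁺(aq)]) / [Ce⁴⁺(aq)]^3.
Substituting the known concentrations and solving, log [Ce³⁺(aq)] = −2.458 and [Ce³⁺(aq)] = 0.0035 M.

0.0035 M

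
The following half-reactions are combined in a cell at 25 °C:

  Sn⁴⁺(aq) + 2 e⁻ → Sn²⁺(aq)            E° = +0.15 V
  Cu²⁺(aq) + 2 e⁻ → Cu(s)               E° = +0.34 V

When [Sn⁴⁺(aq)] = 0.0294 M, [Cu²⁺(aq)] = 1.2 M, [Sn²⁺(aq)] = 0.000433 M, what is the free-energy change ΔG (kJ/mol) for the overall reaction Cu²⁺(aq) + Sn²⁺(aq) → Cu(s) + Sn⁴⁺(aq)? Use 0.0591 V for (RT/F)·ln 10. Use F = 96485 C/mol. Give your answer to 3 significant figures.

The standard cell potential is +0.34 − (+0.15) = +0.19 V, with n = 2 electrons in the balanced equation.
The reaction quotient is [Sn⁴⁺(aq)] / ([Cu²⁺(aq)]·[Sn²⁺(aq)]) = 56.6; by Nernst, E = +0.19 − (0.0591/2)(1.753) = +0.1382 V.
Finally ΔG = −nFE = −(2)(96485 C/mol)(+0.1382 V) = −26.7 kJ/mol.

−26.7 kJ/mol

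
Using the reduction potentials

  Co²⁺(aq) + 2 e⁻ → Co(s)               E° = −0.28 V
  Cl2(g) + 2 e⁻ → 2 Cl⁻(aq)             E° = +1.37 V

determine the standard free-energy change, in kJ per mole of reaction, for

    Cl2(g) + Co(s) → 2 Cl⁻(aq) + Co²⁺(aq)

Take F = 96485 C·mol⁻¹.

In the reaction as written Cl2(g) is reduced, so the Cl₂/Cl⁻ couple is the cathode and Co²⁺/Co is the anode.
E°cell = +1.37 − (−0.28) = +1.65 V; balancing electrons gives n = 2.
ΔG° = −nFE°cell = −(2)(96485)(+1.65) J/mol = −318 kJ/mol.

−318 kJ/mol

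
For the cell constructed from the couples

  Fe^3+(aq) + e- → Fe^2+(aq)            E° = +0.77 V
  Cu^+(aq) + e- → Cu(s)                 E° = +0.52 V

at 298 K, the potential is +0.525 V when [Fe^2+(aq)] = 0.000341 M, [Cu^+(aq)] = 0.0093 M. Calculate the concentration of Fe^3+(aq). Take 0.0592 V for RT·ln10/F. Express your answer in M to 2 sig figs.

0.14 M

The Fe³⁺/Fe²⁺ couple has the larger reduction potential, so it is the cathode: E°cell = +0.77 − (+0.52) = +0.25 V and n = 1.
Since E = E° − (0.0592/n)·log Q, log Q = n(E° − E)/0.0592 = −4.645.
Balancing electrons gives Fe^3+(aq) + Cu(s) → Fe^2+(aq) + Cu^+(aq); thus Q = ([Fe^2+(aq)]·[Cu^+(aq)]) / [Fe^3+(aq)].
Solving for the unknown gives log [Fe^3+(aq)] = −0.854, so [Fe^3+(aq)] ≈ 0.14 M.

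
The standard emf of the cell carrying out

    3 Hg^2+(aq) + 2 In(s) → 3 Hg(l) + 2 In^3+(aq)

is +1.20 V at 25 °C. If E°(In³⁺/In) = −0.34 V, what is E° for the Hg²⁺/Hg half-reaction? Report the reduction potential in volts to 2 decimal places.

+0.86 V

In the reaction as written the Hg²⁺/Hg couple is reduced (cathode) and In³⁺/In is oxidized (anode), so E°cell = E°(Hg²⁺/Hg) − E°(In³⁺/In).
E°(Hg²⁺/Hg) = E°cell + E°(anode) = +1.20 + (−0.34) = +0.86 V.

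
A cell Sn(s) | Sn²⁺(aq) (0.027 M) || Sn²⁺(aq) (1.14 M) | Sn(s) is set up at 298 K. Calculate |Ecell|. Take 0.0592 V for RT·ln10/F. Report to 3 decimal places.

For a concentration cell E°cell = 0, since both electrodes use the same couple.
The compartment with the higher Sn²⁺(aq) concentration (1.14 M) acts as the cathode; ions are reduced there and produced at the dilute (0.027 M) anode.
With n = 2, Ecell = −(0.0592/2)·log([dilute]/[conc]) = −(0.0592/2)·log(0.027/1.14) = +0.048 V.

0.048 V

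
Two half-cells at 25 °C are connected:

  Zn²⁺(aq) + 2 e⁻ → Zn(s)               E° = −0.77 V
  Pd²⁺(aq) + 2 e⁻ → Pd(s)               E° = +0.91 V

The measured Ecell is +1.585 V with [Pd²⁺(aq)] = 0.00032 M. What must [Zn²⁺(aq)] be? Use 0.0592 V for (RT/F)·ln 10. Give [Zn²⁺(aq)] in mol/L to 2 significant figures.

0.52 M

The Pd²⁺/Pd couple has the larger reduction potential, so it is the cathode: E°cell = +0.91 − (−0.77) = +1.68 V and n = 2.
Rearranging E = E° − (0.0592/n)·log Q gives log Q = 2(+1.68 − (+1.585))/0.0592 = 3.209.
Balancing electrons gives Pd²⁺(aq) + Zn(s) → Pd(s) + Zn²⁺(aq); thus Q = [Zn²⁺(aq)] / [Pd²⁺(aq)].
Isolating [Zn²⁺(aq)] in Q = 10^{3.209} yields log [Zn²⁺(aq)] = −0.286, i.e. 0.52 M.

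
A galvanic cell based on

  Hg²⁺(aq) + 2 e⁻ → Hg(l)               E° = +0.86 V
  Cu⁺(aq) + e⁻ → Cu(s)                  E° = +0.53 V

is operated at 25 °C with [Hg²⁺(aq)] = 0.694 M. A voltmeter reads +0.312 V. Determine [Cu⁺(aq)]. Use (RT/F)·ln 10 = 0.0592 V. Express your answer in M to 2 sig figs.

The Hg²⁺/Hg couple has the larger reduction potential, so it is the cathode: E°cell = +0.86 − (+0.53) = +0.33 V and n = 2.
From the Nernst equation, log Q = n(E° − E)/0.0592 = 2·(+0.33 − (+0.312))/0.0592 = 0.608.
For Hg²⁺(aq) + 2 Cu(s) → Hg(l) + 2 Cu⁺(aq), the reaction quotient is Q = [Cu⁺(aq)]^2 / [Hg²⁺(aq)].
Isolating [Cu⁺(aq)] in Q = 10^{0.608} yields log [Cu⁺(aq)] = 0.225, i.e. 1.7 M.

1.7 M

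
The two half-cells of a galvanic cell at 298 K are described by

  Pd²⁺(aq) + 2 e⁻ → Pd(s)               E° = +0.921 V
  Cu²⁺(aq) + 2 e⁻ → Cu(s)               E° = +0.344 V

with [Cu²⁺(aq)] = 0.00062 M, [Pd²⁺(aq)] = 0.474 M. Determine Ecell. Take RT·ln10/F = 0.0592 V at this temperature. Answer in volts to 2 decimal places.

Since E°(Pd²⁺/Pd) > E°(Cu²⁺/Cu), Pd²⁺/Pd serves as the cathode.
The standard potential is +0.921 − (+0.344) = +0.577 V and the balanced reaction transfers n = 2 electrons.
The balanced reaction is Pd²⁺(aq) + Cu(s) → Pd(s) + Cu²⁺(aq), so Q = [Cu²⁺(aq)] / [Pd²⁺(aq)] = 0.00131 and log Q = −2.883.
Applying E = E° − (RT ln10/nF)·log Q gives +0.577 − (0.0592/2)(−2.883) = +0.66 V.

+0.66 V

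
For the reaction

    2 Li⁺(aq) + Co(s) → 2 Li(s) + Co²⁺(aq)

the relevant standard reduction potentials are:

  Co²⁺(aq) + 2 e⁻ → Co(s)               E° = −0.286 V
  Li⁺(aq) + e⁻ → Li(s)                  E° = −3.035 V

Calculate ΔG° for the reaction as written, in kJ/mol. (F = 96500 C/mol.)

+531 kJ/mol

In the reaction as written Li⁺(aq) is reduced, so the Li⁺/Li couple is the cathode and Co²⁺/Co is the anode.
E°cell = −3.035 − (−0.286) = −2.749 V; balancing electrons gives n = 2.
ΔG° = −nFE°cell = −(2)(96500)(−2.749) J/mol = +531 kJ/mol.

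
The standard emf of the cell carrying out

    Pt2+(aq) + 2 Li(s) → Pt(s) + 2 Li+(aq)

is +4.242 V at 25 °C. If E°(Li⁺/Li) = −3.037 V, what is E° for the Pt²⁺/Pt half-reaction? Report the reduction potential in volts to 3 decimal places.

+1.205 V

In the reaction as written the Pt²⁺/Pt couple is reduced (cathode) and Li⁺/Li is oxidized (anode), so E°cell = E°(Pt²⁺/Pt) − E°(Li⁺/Li).
E°(Pt²⁺/Pt) = E°cell + E°(anode) = +4.242 + (−3.037) = +1.205 V.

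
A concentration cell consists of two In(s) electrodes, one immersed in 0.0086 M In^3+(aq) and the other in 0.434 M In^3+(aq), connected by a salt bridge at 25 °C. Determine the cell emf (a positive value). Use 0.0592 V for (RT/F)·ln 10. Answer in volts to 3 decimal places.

0.034 V

For a concentration cell E°cell = 0, since both electrodes use the same couple.
The compartment with the higher In^3+(aq) concentration (0.434 M) acts as the cathode; ions are reduced there and produced at the dilute (0.0086 M) anode.
With n = 3, Ecell = −(0.0592/3)·log([dilute]/[conc]) = −(0.0592/3)·log(0.0086/0.434) = +0.034 V.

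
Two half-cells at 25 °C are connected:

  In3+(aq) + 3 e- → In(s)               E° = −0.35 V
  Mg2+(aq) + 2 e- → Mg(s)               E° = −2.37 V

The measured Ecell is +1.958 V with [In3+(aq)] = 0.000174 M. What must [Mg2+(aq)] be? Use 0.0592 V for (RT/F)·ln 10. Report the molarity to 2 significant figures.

0.39 M

The In³⁺/In couple has the larger reduction potential, so it is the cathode: E°cell = −0.35 − (−2.37) = +2.02 V and n = 6.
Rearranging E = E° − (0.0592/n)·log Q gives log Q = 6(+2.02 − (+1.958))/0.0592 = 6.284.
The balanced reaction is 2 In3+(aq) + 3 Mg(s) → 2 In(s) + 3 Mg2+(aq), so Q = [Mg2+(aq)]^3 / [In3+(aq)]^2.
Substituting the known concentrations and solving, log [Mg2+(aq)] = −0.412 and [Mg2+(aq)] = 0.39 M.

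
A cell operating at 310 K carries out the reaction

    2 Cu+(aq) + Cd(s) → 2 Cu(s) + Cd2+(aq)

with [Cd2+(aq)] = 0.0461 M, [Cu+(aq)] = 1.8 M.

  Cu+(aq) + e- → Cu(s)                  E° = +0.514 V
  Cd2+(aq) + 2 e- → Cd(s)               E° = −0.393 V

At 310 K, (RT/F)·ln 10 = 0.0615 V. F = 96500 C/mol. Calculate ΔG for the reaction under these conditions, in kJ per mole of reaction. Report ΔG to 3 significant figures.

The standard cell potential is +0.514 − (−0.393) = +0.907 V, with n = 2 electrons in the balanced equation.
Here Q = [Cd2+(aq)] / [Cu+(aq)]^2 = 0.0142 (log Q = −1.847), giving E = +0.907 − (0.0615/2)·(−1.847) = +0.9638 V.
Finally ΔG = −nFE = −(2)(96500 C/mol)(+0.9638 V) = −186 kJ/mol.

−186 kJ/mol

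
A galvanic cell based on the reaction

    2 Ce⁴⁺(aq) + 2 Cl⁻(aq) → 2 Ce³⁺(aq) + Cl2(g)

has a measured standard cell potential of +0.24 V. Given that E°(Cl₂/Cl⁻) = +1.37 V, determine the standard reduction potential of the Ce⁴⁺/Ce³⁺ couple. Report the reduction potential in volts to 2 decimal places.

+1.61 V

In the reaction as written the Ce⁴⁺/Ce³⁺ couple is reduced (cathode) and Cl₂/Cl⁻ is oxidized (anode), so E°cell = E°(Ce⁴⁺/Ce³⁺) − E°(Cl₂/Cl⁻).
E°(Ce⁴⁺/Ce³⁺) = E°cell + E°(anode) = +0.24 + (+1.37) = +1.61 V.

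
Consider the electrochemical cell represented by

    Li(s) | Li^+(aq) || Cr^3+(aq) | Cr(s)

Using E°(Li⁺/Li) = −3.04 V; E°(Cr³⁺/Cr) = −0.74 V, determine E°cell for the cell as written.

+2.30 V

By convention the left-hand electrode in cell notation is the anode (oxidation) and the right-hand electrode is the cathode (reduction).
E°cell = E°(right) − E°(left) = −0.74 − (−3.04) = +2.30 V.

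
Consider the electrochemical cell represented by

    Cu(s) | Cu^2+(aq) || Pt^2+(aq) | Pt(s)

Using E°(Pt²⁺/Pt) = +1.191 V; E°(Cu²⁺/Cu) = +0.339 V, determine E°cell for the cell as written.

By convention the left-hand electrode in cell notation is the anode (oxidation) and the right-hand electrode is the cathode (reduction).
E°cell = E°(right) − E°(left) = +1.191 − (+0.339) = +0.852 V.

+0.852 V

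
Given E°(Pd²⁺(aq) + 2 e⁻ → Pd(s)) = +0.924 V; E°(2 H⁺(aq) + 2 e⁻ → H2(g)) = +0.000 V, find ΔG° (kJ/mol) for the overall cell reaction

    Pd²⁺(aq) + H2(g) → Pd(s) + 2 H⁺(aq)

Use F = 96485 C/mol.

In the reaction as written Pd²⁺(aq) is reduced, so the Pd²⁺/Pd couple is the cathode and 2H⁺/H₂ is the anode.
E°cell = +0.924 − (+0.000) = +0.924 V; balancing electrons gives n = 2.
ΔG° = −nFE°cell = −(2)(96485)(+0.924) J/mol = −178 kJ/mol.

−178 kJ/mol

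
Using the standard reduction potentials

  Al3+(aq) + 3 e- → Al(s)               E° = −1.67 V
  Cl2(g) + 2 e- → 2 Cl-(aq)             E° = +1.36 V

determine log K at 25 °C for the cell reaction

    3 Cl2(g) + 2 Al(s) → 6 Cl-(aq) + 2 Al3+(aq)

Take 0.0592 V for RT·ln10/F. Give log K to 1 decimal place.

log K = 307.1

The Cl₂/Cl⁻ couple is reduced (cathode); E°cell = +1.36 − (−1.67) = +3.03 V with n = 6.
At equilibrium E = 0, so log K = nE°cell / 0.0592 = (6)(+3.03) / 0.0592 = 307.1.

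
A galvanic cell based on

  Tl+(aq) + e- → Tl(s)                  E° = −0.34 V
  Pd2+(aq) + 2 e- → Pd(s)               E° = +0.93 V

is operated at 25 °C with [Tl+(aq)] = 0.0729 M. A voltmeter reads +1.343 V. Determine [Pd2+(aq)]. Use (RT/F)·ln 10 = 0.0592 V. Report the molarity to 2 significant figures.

With Pd²⁺/Pd at the cathode and Tl⁺/Tl at the anode, E°cell = +0.93 − (−0.34) = +1.27 V (n = 2).
From the Nernst equation, log Q = n(E° − E)/0.0592 = 2·(+1.27 − (+1.343))/0.0592 = −2.466.
Balancing electrons gives Pd2+(aq) + 2 Tl(s) → Pd(s) + 2 Tl+(aq); thus Q = [Tl+(aq)]^2 / [Pd2+(aq)].
Substituting the known concentrations and solving, log [Pd2+(aq)] = 0.191 and [Pd2+(aq)] = 1.6 M.

1.6 M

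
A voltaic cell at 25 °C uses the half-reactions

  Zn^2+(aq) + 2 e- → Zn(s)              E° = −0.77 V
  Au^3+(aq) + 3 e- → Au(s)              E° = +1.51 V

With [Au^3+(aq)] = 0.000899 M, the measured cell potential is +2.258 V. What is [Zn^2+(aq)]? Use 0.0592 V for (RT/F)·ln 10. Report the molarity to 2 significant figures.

With Au³⁺/Au at the cathode and Zn²⁺/Zn at the anode, E°cell = +1.51 − (−0.77) = +2.28 V (n = 6).
From the Nernst equation, log Q = n(E° − E)/0.0592 = 6·(+2.28 − (+2.258))/0.0592 = 2.230.
For 2 Au^3+(aq) + 3 Zn(s) → 2 Au(s) + 3 Zn^2+(aq), the reaction quotient is Q = [Zn^2+(aq)]^3 / [Au^3+(aq)]^2.
Substituting the known concentrations and solving, log [Zn^2+(aq)] = −1.287 and [Zn^2+(aq)] = 0.052 M.

0.052 M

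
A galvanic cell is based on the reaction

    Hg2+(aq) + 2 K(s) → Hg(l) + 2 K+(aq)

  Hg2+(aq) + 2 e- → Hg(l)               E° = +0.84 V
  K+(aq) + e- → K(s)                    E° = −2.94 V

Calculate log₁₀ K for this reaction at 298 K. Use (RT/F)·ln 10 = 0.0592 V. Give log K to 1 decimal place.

The Hg²⁺/Hg couple is reduced (cathode); E°cell = +0.84 − (−2.94) = +3.78 V with n = 2.
At equilibrium E = 0, so log K = nE°cell / 0.0592 = (2)(+3.78) / 0.0592 = 127.7.

log K = 127.7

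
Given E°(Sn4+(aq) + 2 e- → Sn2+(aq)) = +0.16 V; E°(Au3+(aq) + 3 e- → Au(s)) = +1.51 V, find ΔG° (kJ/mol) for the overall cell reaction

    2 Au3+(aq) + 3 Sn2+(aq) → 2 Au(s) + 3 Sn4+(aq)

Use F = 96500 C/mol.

−782 kJ/mol

In the reaction as written Au3+(aq) is reduced, so the Au³⁺/Au couple is the cathode and Sn⁴⁺/Sn²⁺ is the anode.
E°cell = +1.51 − (+0.16) = +1.35 V; balancing electrons gives n = 6.
ΔG° = −nFE°cell = −(6)(96500)(+1.35) J/mol = −782 kJ/mol.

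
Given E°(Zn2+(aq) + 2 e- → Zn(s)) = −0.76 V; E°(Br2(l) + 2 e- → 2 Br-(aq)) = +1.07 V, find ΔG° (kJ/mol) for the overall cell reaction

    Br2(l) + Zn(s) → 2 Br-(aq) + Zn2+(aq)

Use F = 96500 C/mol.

−353 kJ/mol

In the reaction as written Br2(l) is reduced, so the Br₂/Br⁻ couple is the cathode and Zn²⁺/Zn is the anode.
E°cell = +1.07 − (−0.76) = +1.83 V; balancing electrons gives n = 2.
ΔG° = −nFE°cell = −(2)(96500)(+1.83) J/mol = −353 kJ/mol.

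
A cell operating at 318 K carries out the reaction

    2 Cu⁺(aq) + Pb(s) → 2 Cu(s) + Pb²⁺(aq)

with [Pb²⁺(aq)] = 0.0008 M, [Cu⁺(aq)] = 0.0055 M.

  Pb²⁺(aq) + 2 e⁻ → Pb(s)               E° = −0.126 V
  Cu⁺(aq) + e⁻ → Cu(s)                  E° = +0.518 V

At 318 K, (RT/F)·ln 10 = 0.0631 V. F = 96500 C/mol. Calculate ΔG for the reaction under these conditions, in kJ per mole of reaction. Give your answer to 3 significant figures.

With Cu⁺/Cu reduced at the cathode, E°cell = +0.518 − (−0.126) = +0.644 V and n = 2.
The reaction quotient is [Pb²⁺(aq)] / [Cu⁺(aq)]^2 = 26.4; by Nernst, E = +0.644 − (0.0631/2)(1.422) = +0.5991 V.
Then ΔG = −nFE = −2 × 96500 × +0.5991 J/mol = −116 kJ/mol.

−116 kJ/mol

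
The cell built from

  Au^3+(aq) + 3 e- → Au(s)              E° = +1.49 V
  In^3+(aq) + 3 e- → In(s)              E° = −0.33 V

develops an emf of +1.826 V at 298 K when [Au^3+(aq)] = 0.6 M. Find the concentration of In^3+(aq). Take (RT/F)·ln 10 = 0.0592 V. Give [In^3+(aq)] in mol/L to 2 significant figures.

With Au³⁺/Au at the cathode and In³⁺/In at the anode, E°cell = +1.49 − (−0.33) = +1.82 V (n = 3).
Since E = E° − (0.0592/n)·log Q, log Q = n(E° − E)/0.0592 = −0.304.
Balancing electrons gives Au^3+(aq) + In(s) → Au(s) + In^3+(aq); thus Q = [In^3+(aq)] / [Au^3+(aq)].
Solving for the unknown gives log [In^3+(aq)] = −0.526, so [In^3+(aq)] ≈ 0.30 M.

0.30 M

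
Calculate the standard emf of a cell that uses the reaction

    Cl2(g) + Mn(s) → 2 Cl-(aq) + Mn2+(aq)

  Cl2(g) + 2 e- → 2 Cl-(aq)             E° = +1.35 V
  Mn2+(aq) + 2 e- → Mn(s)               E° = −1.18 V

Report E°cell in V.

+2.53 V

Cl2(g) gains electrons, so the Cl₂/Cl⁻ couple is the cathode; the Mn²⁺/Mn couple is the anode.
E°cell = E°(cathode) − E°(anode) = +1.35 − (−1.18) = +2.53 V.
The positive value indicates the reaction is spontaneous as written.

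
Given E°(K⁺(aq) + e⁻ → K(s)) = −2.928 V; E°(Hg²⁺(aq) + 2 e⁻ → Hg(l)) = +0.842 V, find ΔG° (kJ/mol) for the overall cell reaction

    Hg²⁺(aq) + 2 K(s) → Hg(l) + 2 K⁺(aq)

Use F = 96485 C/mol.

In the reaction as written Hg²⁺(aq) is reduced, so the Hg²⁺/Hg couple is the cathode and K⁺/K is the anode.
E°cell = +0.842 − (−2.928) = +3.770 V; balancing electrons gives n = 2.
ΔG° = −nFE°cell = −(2)(96485)(+3.770) J/mol = −727 kJ/mol.

−727 kJ/mol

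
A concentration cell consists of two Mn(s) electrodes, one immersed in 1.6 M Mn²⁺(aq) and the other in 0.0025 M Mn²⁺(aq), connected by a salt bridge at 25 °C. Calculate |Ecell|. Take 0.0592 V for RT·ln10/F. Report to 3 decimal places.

For a concentration cell E°cell = 0, since both electrodes use the same couple.
The compartment with the higher Mn²⁺(aq) concentration (1.6 M) acts as the cathode; ions are reduced there and produced at the dilute (0.0025 M) anode.
With n = 2, Ecell = −(0.0592/2)·log([dilute]/[conc]) = −(0.0592/2)·log(0.0025/1.6) = +0.083 V.

0.083 V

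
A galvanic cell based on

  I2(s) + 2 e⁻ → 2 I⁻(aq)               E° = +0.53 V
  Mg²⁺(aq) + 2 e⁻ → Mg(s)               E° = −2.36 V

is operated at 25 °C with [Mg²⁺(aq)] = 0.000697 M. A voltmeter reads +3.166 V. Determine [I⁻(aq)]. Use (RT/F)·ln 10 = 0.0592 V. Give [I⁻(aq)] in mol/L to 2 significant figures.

With I₂/I⁻ at the cathode and Mg²⁺/Mg at the anode, E°cell = +0.53 − (−2.36) = +2.89 V (n = 2).
Since E = E° − (0.0592/n)·log Q, log Q = n(E° − E)/0.0592 = −9.324.
The balanced reaction is I2(s) + Mg(s) → 2 I⁻(aq) + Mg²⁺(aq), so Q = [I⁻(aq)]^2·[Mg²⁺(aq)].
Solving for the unknown gives log [I⁻(aq)] = −3.084, so [I⁻(aq)] ≈ 0.00082 M.

0.00082 M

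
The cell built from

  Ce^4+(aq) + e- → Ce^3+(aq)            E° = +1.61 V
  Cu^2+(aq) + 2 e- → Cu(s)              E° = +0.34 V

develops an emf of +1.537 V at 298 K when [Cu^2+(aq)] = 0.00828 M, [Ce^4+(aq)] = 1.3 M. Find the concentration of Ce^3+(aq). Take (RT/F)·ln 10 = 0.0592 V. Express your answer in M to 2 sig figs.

The Ce⁴⁺/Ce³⁺ couple has the larger reduction potential, so it is the cathode: E°cell = +1.61 − (+0.34) = +1.27 V and n = 2.
Rearranging E = E° − (0.0592/n)·log Q gives log Q = 2(+1.27 − (+1.537))/0.0592 = −9.020.
For 2 Ce^4+(aq) + Cu(s) → 2 Ce^3+(aq) + Cu^2+(aq), the reaction quotient is Q = ([Ce^3+(aq)]^2·[Cu^2+(aq)]) / [Ce^4+(aq)]^2.
Substituting the known concentrations and solving, log [Ce^3+(aq)] = −3.355 and [Ce^3+(aq)] = 0.00044 M.

0.00044 M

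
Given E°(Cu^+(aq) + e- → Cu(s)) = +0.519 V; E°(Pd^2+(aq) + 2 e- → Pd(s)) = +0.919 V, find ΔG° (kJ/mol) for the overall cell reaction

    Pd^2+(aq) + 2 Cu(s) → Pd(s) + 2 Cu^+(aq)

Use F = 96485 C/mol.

−77.2 kJ/mol

In the reaction as written Pd^2+(aq) is reduced, so the Pd²⁺/Pd couple is the cathode and Cu⁺/Cu is the anode.
E°cell = +0.919 − (+0.519) = +0.400 V; balancing electrons gives n = 2.
ΔG° = −nFE°cell = −(2)(96485)(+0.400) J/mol = −77.2 kJ/mol.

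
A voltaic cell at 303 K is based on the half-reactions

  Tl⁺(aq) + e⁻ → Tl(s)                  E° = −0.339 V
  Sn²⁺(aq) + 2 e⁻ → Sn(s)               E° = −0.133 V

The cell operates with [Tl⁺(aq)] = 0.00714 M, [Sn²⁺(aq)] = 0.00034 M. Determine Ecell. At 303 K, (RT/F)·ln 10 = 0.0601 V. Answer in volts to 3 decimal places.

+0.231 V

The Sn²⁺/Sn couple has the more positive E°, so it is the cathode; Tl⁺/Tl is the anode.
E°cell = E°cat − E°an = −0.133 − (−0.339) = +0.206 V; n = 2.
Balancing gives Sn²⁺(aq) + 2 Tl(s) → Sn(s) + 2 Tl⁺(aq); hence Q = [Tl⁺(aq)]^2 / [Sn²⁺(aq)] = 0.15 (log Q = −0.824).
Applying E = E° − (RT ln10/nF)·log Q gives +0.206 − (0.0601/2)(−0.824) = +0.231 V.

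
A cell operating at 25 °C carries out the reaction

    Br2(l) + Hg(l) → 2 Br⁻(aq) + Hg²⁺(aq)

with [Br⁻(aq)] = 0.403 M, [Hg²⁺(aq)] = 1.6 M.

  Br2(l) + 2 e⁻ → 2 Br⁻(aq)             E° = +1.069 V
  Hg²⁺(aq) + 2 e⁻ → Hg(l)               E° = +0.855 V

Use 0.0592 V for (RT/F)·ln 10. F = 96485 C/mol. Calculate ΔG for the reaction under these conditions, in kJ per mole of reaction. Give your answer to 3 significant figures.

With Br₂/Br⁻ reduced at the cathode, E°cell = +1.069 − (+0.855) = +0.214 V and n = 2.
The reaction quotient is [Br⁻(aq)]^2·[Hg²⁺(aq)] = 0.26; by Nernst, E = +0.214 − (0.0592/2)(−0.585) = +0.2313 V.
ΔG = −nFE = −(2)(96485)(+0.2313) J/mol = −44.6 kJ/mol.

−44.6 kJ/mol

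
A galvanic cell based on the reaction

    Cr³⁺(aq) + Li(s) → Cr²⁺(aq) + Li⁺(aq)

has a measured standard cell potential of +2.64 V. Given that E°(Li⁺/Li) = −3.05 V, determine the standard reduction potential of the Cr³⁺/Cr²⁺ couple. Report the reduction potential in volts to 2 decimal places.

In the reaction as written the Cr³⁺/Cr²⁺ couple is reduced (cathode) and Li⁺/Li is oxidized (anode), so E°cell = E°(Cr³⁺/Cr²⁺) − E°(Li⁺/Li).
E°(Cr³⁺/Cr²⁺) = E°cell + E°(anode) = +2.64 + (−3.05) = −0.41 V.

−0.41 V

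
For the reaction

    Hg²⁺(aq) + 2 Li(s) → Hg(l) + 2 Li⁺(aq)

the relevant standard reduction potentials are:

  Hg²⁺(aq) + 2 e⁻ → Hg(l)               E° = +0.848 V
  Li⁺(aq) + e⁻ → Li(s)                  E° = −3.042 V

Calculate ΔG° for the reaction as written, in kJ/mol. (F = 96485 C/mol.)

−751 kJ/mol

In the reaction as written Hg²⁺(aq) is reduced, so the Hg²⁺/Hg couple is the cathode and Li⁺/Li is the anode.
E°cell = +0.848 − (−3.042) = +3.890 V; balancing electrons gives n = 2.
ΔG° = −nFE°cell = −(2)(96485)(+3.890) J/mol = −751 kJ/mol.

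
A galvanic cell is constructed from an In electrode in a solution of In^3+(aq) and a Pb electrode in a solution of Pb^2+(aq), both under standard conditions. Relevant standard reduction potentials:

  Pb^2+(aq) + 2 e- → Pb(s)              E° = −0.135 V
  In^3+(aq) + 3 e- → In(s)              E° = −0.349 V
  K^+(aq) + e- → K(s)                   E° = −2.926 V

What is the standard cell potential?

Of the two couples in this cell, the one with the more positive reduction potential is reduced at the cathode: here that is Pb²⁺/Pb (−0.135 V); In³⁺/In (−0.349 V) is the anode.
E°cell = E°(cathode) − E°(anode) = −0.135 − (−0.349) = +0.214 V.

+0.214 V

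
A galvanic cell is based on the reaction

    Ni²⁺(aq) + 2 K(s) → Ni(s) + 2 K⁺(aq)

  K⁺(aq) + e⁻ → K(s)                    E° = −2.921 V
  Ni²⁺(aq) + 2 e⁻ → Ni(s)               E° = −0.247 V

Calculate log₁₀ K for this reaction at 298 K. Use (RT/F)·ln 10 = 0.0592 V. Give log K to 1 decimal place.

log K = 90.3

The Ni²⁺/Ni couple is reduced (cathode); E°cell = −0.247 − (−2.921) = +2.674 V with n = 2.
At equilibrium E = 0, so log K = nE°cell / 0.0592 = (2)(+2.674) / 0.0592 = 90.3.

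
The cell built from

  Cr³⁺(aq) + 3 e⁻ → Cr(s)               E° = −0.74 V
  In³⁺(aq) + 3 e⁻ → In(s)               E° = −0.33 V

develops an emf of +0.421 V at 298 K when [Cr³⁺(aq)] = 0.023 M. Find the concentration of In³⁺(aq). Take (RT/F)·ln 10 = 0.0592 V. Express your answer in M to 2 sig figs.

The In³⁺/In couple has the larger reduction potential, so it is the cathode: E°cell = −0.33 − (−0.74) = +0.41 V and n = 3.
Since E = E° − (0.0592/n)·log Q, log Q = n(E° − E)/0.0592 = −0.557.
The balanced reaction is In³⁺(aq) + Cr(s) → In(s) + Cr³⁺(aq), so Q = [Cr³⁺(aq)] / [In³⁺(aq)].
Solving for the unknown gives log [In³⁺(aq)] = −1.081, so [In³⁺(aq)] ≈ 0.083 M.

0.083 M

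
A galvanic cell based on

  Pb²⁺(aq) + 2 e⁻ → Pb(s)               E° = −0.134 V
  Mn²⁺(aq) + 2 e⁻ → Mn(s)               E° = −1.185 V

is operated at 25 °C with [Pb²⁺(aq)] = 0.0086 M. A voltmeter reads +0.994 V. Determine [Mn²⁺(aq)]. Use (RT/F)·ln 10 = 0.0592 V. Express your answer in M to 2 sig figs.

0.72 M

The Pb²⁺/Pb couple has the larger reduction potential, so it is the cathode: E°cell = −0.134 − (−1.185) = +1.051 V and n = 2.
From the Nernst equation, log Q = n(E° − E)/0.0592 = 2·(+1.051 − (+0.994))/0.0592 = 1.926.
Balancing electrons gives Pb²⁺(aq) + Mn(s) → Pb(s) + Mn²⁺(aq); thus Q = [Mn²⁺(aq)] / [Pb²⁺(aq)].
Solving for the unknown gives log [Mn²⁺(aq)] = −0.140, so [Mn²⁺(aq)] ≈ 0.72 M.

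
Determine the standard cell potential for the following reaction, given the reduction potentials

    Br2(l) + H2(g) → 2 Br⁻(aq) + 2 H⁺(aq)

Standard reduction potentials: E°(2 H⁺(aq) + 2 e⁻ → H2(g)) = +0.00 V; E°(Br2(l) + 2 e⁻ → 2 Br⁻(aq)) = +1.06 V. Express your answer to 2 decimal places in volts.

+1.06 V

In the reaction as written, Br2(l) is reduced (cathode) and H⁺(aq) is produced by oxidation at the anode.
E°cell = E°(cathode) − E°(anode) = +1.06 − (+0.00) = +1.06 V.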